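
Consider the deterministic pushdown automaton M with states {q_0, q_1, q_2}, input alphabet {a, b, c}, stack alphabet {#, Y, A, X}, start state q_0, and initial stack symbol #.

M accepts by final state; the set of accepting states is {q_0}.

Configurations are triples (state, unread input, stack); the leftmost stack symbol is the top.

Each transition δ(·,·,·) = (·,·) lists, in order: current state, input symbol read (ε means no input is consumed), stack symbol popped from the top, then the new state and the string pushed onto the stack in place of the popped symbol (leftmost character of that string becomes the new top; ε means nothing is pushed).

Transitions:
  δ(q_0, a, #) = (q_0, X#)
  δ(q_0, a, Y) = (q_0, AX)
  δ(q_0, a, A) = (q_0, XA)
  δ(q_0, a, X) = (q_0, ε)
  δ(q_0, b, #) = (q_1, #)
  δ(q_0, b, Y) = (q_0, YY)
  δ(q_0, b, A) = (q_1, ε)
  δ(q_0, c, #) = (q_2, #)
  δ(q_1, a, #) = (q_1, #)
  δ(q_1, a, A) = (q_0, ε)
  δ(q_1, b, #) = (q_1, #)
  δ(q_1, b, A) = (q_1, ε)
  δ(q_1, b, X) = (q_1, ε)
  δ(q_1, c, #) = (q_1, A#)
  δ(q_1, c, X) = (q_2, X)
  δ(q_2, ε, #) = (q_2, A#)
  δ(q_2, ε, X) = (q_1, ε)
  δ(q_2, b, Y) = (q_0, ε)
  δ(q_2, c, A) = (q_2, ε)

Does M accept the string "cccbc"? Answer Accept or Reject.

(q_0, cccbc, #)
  read c, top #: go to q_2, push # → (q_2, ccbc, #)
  ε-move, top #: go to q_2, push A# → (q_2, ccbc, A#)
  read c, top A: go to q_2, push ε → (q_2, cbc, #)
  ε-move, top #: go to q_2, push A# → (q_2, cbc, A#)
  read c, top A: go to q_2, push ε → (q_2, bc, #)
  ε-move, top #: go to q_2, push A# → (q_2, bc, A#)
No transition applies at (q_2, bc, A#); input not fully consumed.

Reject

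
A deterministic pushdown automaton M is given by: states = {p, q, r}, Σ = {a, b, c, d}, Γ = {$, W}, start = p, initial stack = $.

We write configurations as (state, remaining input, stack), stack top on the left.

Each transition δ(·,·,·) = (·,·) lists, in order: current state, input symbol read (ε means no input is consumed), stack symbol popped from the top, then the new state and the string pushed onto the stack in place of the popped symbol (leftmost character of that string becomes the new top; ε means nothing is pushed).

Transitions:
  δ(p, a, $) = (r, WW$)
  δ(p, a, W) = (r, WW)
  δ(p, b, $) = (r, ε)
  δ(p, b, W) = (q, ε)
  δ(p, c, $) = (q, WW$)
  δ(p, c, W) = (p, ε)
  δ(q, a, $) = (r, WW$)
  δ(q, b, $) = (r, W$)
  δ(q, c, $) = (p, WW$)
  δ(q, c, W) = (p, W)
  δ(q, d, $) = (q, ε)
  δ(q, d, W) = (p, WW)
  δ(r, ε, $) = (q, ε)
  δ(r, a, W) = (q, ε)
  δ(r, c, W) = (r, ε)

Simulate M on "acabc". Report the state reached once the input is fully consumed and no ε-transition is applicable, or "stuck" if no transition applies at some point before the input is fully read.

q

(p, acabc, $) ⊢ (r, cabc, WW$) ⊢ (r, abc, W$) ⊢ (q, bc, $) ⊢ (r, c, W$) ⊢ (r, ε, $) ⊢ (q, ε, ε)
All input consumed; M is in state q.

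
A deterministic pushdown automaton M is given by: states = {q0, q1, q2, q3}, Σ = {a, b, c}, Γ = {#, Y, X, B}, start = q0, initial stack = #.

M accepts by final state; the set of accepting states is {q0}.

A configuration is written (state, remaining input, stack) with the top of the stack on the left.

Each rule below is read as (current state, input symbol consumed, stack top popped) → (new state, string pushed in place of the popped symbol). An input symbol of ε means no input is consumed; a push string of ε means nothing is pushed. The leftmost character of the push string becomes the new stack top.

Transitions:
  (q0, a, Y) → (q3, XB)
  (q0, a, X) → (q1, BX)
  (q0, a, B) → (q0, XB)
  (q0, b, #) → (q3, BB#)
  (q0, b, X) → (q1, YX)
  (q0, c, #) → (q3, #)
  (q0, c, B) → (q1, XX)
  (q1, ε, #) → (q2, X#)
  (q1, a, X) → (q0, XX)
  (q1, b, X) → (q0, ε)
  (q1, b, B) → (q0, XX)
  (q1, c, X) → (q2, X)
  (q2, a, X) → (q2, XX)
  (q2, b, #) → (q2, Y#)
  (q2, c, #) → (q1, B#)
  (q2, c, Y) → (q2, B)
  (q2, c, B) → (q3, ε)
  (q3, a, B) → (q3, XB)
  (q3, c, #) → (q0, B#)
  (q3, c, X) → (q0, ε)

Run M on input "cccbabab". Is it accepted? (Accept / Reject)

Accept

(q0, cccbabab, #)
  read c, top #: go to q3, push # → (q3, ccbabab, #)
  read c, top #: go to q0, push B# → (q0, cbabab, B#)
  read c, top B: go to q1, push XX → (q1, babab, XX#)
  read b, top X: go to q0, push ε → (q0, abab, X#)
  read a, top X: go to q1, push BX → (q1, bab, BX#)
  read b, top B: go to q0, push XX → (q0, ab, XXX#)
  read a, top X: go to q1, push BX → (q1, b, BXXX#)
  read b, top B: go to q0, push XX → (q0, ε, XXXXX#)
All input consumed; state q0 ∈ F.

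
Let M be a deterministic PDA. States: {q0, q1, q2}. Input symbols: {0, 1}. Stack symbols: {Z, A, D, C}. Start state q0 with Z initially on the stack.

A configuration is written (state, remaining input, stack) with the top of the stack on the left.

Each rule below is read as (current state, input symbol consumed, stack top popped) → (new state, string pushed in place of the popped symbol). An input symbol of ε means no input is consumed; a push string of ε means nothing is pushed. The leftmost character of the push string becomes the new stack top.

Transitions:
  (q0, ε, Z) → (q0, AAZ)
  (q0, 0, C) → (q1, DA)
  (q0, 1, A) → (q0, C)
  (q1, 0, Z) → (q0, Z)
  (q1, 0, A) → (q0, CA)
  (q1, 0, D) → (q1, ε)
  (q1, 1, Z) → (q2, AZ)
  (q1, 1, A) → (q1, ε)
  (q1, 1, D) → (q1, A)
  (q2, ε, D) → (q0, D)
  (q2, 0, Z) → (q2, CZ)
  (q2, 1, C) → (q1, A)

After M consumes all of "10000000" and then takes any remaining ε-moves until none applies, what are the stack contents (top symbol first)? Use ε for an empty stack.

(q0, 10000000, Z)
  ε-move, top Z: go to q0, push AAZ → (q0, 10000000, AAZ)
  read 1, top A: go to q0, push C → (q0, 0000000, CAZ)
  read 0, top C: go to q1, push DA → (q1, 000000, DAAZ)
  read 0, top D: go to q1, push ε → (q1, 00000, AAZ)
  read 0, top A: go to q0, push CA → (q0, 0000, CAAZ)
  read 0, top C: go to q1, push DA → (q1, 000, DAAAZ)
  read 0, top D: go to q1, push ε → (q1, 00, AAAZ)
  read 0, top A: go to q0, push CA → (q0, 0, CAAAZ)
  read 0, top C: go to q1, push DA → (q1, ε, DAAAAZ)
All input consumed in state q1 with stack DAAAAZ.

DAAAAZ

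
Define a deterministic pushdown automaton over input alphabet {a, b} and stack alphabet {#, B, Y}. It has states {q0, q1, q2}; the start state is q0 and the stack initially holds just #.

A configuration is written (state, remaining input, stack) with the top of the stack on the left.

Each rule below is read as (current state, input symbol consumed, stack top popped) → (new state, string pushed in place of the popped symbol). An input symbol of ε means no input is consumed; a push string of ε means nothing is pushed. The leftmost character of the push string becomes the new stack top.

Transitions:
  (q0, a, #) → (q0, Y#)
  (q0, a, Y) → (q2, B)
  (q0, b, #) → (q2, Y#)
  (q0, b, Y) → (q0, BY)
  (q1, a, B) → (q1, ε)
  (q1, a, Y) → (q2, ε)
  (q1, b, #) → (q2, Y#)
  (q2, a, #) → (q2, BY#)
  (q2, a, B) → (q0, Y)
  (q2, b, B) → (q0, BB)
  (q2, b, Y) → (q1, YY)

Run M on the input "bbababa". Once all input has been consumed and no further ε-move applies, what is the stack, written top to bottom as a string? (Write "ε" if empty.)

(q0, bbababa, #)
  read b, top #: go to q2, push Y# → (q2, bababa, Y#)
  read b, top Y: go to q1, push YY → (q1, ababa, YY#)
  read a, top Y: go to q2, push ε → (q2, baba, Y#)
  read b, top Y: go to q1, push YY → (q1, aba, YY#)
  read a, top Y: go to q2, push ε → (q2, ba, Y#)
  read b, top Y: go to q1, push YY → (q1, a, YY#)
  read a, top Y: go to q2, push ε → (q2, ε, Y#)
All input consumed in state q2 with stack Y#.

Y#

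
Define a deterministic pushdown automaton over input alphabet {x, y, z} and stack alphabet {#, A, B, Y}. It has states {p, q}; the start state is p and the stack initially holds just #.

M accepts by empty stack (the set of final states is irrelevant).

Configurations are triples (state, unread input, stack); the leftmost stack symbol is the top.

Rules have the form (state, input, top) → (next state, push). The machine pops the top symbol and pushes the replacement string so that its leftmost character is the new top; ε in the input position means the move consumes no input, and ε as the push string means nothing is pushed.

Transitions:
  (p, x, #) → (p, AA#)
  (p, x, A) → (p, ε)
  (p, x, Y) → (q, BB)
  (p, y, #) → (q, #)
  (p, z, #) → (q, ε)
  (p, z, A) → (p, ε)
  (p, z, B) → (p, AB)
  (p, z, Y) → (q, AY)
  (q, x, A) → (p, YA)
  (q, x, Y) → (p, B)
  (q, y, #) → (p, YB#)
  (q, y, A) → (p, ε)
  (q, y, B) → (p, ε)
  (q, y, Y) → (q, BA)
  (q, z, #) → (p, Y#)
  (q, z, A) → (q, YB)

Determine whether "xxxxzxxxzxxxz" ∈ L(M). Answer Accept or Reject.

(p, xxxxzxxxzxxxz, #)
  read x, top #: go to p, push AA# → (p, xxxzxxxzxxxz, AA#)
  read x, top A: go to p, push ε → (p, xxzxxxzxxxz, A#)
  read x, top A: go to p, push ε → (p, xzxxxzxxxz, #)
  read x, top #: go to p, push AA# → (p, zxxxzxxxz, AA#)
  read z, top A: go to p, push ε → (p, xxxzxxxz, A#)
  read x, top A: go to p, push ε → (p, xxzxxxz, #)
  read x, top #: go to p, push AA# → (p, xzxxxz, AA#)
  read x, top A: go to p, push ε → (p, zxxxz, A#)
  read z, top A: go to p, push ε → (p, xxxz, #)
  read x, top #: go to p, push AA# → (p, xxz, AA#)
  read x, top A: go to p, push ε → (p, xz, A#)
  read x, top A: go to p, push ε → (p, z, #)
  read z, top #: go to q, push ε → (q, ε, ε)
All input consumed and the stack is empty.

Accept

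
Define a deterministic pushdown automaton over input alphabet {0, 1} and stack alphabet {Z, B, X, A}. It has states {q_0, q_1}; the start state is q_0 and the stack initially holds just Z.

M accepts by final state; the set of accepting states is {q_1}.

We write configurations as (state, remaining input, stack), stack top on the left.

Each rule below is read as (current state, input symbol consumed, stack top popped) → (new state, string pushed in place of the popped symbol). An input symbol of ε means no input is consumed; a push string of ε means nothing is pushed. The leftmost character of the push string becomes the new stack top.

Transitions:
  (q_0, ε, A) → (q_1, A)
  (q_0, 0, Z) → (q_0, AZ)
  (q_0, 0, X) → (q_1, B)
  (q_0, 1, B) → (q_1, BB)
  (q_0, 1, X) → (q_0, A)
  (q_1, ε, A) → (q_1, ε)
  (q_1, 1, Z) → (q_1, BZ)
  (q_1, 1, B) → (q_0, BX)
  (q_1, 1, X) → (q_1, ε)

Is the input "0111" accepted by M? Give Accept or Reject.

(q_0, 0111, Z)
  read 0, top Z: go to q_0, push AZ → (q_0, 111, AZ)
  ε-move, top A: go to q_1, push A → (q_1, 111, AZ)
  ε-move, top A: go to q_1, push ε → (q_1, 111, Z)
  read 1, top Z: go to q_1, push BZ → (q_1, 11, BZ)
  read 1, top B: go to q_0, push BX → (q_0, 1, BXZ)
  read 1, top B: go to q_1, push BB → (q_1, ε, BBXZ)
All input consumed; state q_1 ∈ F.

Accept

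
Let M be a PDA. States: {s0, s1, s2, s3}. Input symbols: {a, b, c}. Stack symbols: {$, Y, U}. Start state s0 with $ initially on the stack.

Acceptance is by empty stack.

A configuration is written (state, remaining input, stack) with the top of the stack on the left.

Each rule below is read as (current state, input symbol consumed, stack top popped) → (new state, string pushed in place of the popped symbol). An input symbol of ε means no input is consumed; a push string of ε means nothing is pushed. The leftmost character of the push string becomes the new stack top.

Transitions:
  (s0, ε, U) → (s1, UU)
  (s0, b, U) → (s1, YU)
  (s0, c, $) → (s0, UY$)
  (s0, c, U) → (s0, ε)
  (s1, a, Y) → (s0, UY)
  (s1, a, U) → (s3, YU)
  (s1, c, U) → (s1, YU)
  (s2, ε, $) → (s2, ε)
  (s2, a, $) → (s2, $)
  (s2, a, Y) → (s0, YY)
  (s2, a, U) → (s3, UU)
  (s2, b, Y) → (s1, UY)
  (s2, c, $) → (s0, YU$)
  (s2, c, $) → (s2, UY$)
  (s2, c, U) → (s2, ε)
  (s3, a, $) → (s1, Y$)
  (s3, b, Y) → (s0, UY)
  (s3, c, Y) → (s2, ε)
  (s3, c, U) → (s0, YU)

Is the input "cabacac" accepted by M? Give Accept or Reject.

Reject

No computation consumes all input and empties the stack.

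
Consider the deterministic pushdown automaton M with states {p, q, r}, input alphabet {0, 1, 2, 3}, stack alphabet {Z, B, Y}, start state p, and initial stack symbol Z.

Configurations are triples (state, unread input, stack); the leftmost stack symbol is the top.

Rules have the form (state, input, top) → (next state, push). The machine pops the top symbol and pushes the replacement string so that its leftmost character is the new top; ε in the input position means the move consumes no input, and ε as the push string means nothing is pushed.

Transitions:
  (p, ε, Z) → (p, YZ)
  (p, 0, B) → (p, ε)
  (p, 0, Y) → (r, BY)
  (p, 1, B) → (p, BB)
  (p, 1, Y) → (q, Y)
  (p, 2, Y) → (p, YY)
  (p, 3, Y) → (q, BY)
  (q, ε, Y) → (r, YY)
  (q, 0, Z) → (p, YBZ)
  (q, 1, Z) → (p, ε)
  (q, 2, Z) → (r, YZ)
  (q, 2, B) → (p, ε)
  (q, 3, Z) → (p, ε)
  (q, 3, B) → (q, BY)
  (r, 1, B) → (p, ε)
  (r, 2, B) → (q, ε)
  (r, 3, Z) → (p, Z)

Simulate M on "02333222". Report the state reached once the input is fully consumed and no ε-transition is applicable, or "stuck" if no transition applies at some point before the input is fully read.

(p, 02333222, Z)
  ε-move, top Z: go to p, push YZ → (p, 02333222, YZ)
  read 0, top Y: go to r, push BY → (r, 2333222, BYZ)
  read 2, top B: go to q, push ε → (q, 333222, YZ)
  ε-move, top Y: go to r, push YY → (r, 333222, YYZ)
No transition for (r, 3, top Y); M blocks with input 333222 remaining.

stuck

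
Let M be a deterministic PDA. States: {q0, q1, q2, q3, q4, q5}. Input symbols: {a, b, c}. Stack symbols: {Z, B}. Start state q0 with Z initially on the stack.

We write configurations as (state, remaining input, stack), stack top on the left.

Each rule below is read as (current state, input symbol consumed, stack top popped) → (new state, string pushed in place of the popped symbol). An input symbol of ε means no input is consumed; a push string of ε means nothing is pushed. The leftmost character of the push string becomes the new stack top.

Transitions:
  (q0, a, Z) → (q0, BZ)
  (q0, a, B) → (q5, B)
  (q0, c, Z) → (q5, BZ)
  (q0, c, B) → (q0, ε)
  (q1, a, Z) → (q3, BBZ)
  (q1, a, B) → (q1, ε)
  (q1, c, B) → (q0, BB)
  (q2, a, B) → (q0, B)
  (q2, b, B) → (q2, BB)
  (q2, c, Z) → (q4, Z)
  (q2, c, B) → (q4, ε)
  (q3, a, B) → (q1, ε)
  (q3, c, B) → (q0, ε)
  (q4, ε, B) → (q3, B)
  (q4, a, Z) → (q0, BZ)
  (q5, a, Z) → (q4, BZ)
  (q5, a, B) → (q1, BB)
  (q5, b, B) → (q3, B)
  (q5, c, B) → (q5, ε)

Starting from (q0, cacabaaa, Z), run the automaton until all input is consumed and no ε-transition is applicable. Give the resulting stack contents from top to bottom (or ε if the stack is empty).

(q0, cacabaaa, Z)
  read c, top Z: go to q5, push BZ → (q5, acabaaa, BZ)
  read a, top B: go to q1, push BB → (q1, cabaaa, BBZ)
  read c, top B: go to q0, push BB → (q0, abaaa, BBBZ)
  read a, top B: go to q5, push B → (q5, baaa, BBBZ)
  read b, top B: go to q3, push B → (q3, aaa, BBBZ)
  read a, top B: go to q1, push ε → (q1, aa, BBZ)
  read a, top B: go to q1, push ε → (q1, a, BZ)
  read a, top B: go to q1, push ε → (q1, ε, Z)
All input consumed in state q1 with stack Z.

Z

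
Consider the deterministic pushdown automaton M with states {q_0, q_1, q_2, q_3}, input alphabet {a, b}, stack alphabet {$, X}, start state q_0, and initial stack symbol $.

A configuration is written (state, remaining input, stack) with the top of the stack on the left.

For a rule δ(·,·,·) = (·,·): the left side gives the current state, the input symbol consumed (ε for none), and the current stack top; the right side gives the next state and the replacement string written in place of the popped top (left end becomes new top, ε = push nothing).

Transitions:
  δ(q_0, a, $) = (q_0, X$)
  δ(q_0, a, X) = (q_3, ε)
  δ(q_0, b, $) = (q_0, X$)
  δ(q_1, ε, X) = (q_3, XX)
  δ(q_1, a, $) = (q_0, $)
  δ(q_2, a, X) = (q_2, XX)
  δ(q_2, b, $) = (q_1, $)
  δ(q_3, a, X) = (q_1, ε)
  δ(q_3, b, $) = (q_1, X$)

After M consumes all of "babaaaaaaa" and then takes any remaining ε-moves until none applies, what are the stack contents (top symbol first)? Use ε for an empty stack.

XX$

(q_0, babaaaaaaa, $)
  read b, top $: go to q_0, push X$ → (q_0, abaaaaaaa, X$)
  read a, top X: go to q_3, push ε → (q_3, baaaaaaa, $)
  read b, top $: go to q_1, push X$ → (q_1, aaaaaaa, X$)
  ε-move, top X: go to q_3, push XX → (q_3, aaaaaaa, XX$)
  read a, top X: go to q_1, push ε → (q_1, aaaaaa, X$)
  ε-move, top X: go to q_3, push XX → (q_3, aaaaaa, XX$)
  read a, top X: go to q_1, push ε → (q_1, aaaaa, X$)
  ε-move, top X: go to q_3, push XX → (q_3, aaaaa, XX$)
  read a, top X: go to q_1, push ε → (q_1, aaaa, X$)
  ε-move, top X: go to q_3, push XX → (q_3, aaaa, XX$)
  read a, top X: go to q_1, push ε → (q_1, aaa, X$)
  ε-move, top X: go to q_3, push XX → (q_3, aaa, XX$)
  read a, top X: go to q_1, push ε → (q_1, aa, X$)
  ε-move, top X: go to q_3, push XX → (q_3, aa, XX$)
  read a, top X: go to q_1, push ε → (q_1, a, X$)
  ε-move, top X: go to q_3, push XX → (q_3, a, XX$)
  read a, top X: go to q_1, push ε → (q_1, ε, X$)
  ε-move, top X: go to q_3, push XX → (q_3, ε, XX$)
All input consumed in state q_3 with stack XX$.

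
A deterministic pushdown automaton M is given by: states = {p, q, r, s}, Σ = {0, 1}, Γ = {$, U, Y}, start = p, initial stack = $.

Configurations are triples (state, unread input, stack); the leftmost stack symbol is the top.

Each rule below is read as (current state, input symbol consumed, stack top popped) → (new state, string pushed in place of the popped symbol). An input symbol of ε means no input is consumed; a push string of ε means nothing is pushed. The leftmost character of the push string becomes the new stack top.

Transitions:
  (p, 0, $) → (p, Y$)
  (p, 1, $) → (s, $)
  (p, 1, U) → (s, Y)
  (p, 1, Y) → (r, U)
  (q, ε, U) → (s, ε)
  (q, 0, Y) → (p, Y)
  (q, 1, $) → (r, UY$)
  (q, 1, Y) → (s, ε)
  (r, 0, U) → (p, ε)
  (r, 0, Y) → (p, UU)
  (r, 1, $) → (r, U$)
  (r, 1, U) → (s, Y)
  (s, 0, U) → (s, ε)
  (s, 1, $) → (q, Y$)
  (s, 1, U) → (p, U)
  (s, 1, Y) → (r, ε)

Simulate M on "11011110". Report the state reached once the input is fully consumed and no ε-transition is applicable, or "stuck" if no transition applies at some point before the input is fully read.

p

(p, 11011110, $)
  read 1, top $: go to s, push $ → (s, 1011110, $)
  read 1, top $: go to q, push Y$ → (q, 011110, Y$)
  read 0, top Y: go to p, push Y → (p, 11110, Y$)
  read 1, top Y: go to r, push U → (r, 1110, U$)
  read 1, top U: go to s, push Y → (s, 110, Y$)
  read 1, top Y: go to r, push ε → (r, 10, $)
  read 1, top $: go to r, push U$ → (r, 0, U$)
  read 0, top U: go to p, push ε → (p, ε, $)
All input consumed; M is in state p.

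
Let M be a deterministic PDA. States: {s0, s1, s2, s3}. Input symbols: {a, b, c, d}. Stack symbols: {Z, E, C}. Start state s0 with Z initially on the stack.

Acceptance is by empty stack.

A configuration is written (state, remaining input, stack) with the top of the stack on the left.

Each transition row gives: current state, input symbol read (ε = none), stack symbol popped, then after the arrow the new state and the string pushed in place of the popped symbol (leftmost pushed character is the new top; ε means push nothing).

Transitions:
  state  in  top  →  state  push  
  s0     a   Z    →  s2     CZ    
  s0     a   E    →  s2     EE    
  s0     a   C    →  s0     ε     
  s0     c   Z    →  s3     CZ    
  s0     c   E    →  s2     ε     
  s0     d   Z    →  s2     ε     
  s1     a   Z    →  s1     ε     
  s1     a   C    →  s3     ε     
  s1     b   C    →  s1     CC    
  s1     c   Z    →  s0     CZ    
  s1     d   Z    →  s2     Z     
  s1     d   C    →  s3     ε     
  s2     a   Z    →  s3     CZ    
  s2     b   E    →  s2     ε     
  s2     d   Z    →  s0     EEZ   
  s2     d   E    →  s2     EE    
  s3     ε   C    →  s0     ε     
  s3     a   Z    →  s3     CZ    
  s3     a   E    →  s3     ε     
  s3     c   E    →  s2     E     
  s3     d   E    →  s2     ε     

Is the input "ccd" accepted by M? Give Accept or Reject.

(s0, ccd, Z)
  read c, top Z: go to s3, push CZ → (s3, cd, CZ)
  ε-move, top C: go to s0, push ε → (s0, cd, Z)
  read c, top Z: go to s3, push CZ → (s3, d, CZ)
  ε-move, top C: go to s0, push ε → (s0, d, Z)
  read d, top Z: go to s2, push ε → (s2, ε, ε)
All input consumed and the stack is empty.

Accept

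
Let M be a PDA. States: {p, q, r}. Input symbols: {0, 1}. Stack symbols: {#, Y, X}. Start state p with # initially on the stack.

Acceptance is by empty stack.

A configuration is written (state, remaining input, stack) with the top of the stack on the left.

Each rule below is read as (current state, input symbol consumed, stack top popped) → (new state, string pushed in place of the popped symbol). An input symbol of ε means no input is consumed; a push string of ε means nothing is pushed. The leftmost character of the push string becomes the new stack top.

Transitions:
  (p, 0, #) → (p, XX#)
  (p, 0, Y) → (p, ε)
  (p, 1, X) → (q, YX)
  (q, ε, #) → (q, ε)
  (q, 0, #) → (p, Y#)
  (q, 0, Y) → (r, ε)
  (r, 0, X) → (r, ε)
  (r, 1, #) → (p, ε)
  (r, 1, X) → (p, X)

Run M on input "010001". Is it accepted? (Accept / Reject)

One accepting computation: (p, 010001, #) ⊢ (p, 10001, XX#) ⊢ (q, 0001, YXX#) ⊢ (r, 001, XX#) ⊢ (r, 01, X#) ⊢ (r, 1, #) ⊢ (p, ε, ε)
All input consumed and the stack is empty.

Accept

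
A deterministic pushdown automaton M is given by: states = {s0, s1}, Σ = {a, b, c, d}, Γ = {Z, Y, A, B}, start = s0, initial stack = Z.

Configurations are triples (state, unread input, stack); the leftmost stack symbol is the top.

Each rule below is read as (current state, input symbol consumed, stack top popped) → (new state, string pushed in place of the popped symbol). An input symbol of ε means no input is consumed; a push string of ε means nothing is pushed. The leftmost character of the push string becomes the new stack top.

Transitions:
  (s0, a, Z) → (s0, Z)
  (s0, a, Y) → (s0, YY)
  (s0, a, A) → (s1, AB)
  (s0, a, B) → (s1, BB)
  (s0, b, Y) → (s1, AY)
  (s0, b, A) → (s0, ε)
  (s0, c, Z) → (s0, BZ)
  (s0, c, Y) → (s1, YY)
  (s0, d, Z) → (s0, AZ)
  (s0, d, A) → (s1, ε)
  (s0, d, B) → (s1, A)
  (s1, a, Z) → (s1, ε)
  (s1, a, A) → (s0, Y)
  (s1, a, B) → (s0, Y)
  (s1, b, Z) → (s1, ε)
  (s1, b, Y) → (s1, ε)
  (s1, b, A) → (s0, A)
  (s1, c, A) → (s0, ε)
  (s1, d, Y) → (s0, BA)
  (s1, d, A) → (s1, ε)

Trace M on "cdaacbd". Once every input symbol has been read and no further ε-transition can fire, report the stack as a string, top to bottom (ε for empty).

BAYZ

(s0, cdaacbd, Z) ⊢ (s0, daacbd, BZ) ⊢ (s1, aacbd, AZ) ⊢ (s0, acbd, YZ) ⊢ (s0, cbd, YYZ) ⊢ (s1, bd, YYYZ) ⊢ (s1, d, YYZ) ⊢ (s0, ε, BAYZ)
All input consumed in state s0 with stack BAYZ.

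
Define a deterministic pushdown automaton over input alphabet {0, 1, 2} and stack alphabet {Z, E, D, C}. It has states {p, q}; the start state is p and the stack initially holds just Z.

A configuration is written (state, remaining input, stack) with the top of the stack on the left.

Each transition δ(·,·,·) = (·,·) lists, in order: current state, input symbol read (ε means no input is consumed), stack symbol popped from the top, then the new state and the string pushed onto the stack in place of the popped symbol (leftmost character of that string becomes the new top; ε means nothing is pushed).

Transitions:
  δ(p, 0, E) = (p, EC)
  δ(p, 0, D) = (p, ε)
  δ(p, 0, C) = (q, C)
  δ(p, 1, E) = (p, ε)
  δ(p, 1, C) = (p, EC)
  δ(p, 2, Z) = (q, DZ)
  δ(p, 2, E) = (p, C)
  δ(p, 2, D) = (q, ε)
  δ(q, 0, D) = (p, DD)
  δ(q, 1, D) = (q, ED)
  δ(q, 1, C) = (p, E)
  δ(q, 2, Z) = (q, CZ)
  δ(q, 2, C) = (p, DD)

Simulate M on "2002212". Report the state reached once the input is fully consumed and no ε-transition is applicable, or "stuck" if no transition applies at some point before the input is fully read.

p

(p, 2002212, Z)
  read 2, top Z: go to q, push DZ → (q, 002212, DZ)
  read 0, top D: go to p, push DD → (p, 02212, DDZ)
  read 0, top D: go to p, push ε → (p, 2212, DZ)
  read 2, top D: go to q, push ε → (q, 212, Z)
  read 2, top Z: go to q, push CZ → (q, 12, CZ)
  read 1, top C: go to p, push E → (p, 2, EZ)
  read 2, top E: go to p, push C → (p, ε, CZ)
All input consumed; M is in state p.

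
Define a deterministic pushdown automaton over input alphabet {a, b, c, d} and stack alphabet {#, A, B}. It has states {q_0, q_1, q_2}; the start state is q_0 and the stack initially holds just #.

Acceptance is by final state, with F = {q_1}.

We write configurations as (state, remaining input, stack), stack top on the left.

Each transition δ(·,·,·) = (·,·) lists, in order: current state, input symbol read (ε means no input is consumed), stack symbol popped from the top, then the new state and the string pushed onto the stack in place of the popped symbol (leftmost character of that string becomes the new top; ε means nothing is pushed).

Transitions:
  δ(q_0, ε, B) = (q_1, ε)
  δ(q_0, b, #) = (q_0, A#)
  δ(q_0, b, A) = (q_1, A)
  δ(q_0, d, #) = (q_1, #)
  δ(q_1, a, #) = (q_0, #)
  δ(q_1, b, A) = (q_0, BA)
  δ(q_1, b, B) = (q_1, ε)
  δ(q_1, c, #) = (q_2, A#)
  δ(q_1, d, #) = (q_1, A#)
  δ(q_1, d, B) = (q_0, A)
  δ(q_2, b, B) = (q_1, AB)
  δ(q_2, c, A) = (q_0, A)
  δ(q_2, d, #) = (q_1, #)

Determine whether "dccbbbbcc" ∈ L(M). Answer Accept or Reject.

Reject

(q_0, dccbbbbcc, #)
  read d, top #: go to q_1, push # → (q_1, ccbbbbcc, #)
  read c, top #: go to q_2, push A# → (q_2, cbbbbcc, A#)
  read c, top A: go to q_0, push A → (q_0, bbbbcc, A#)
  read b, top A: go to q_1, push A → (q_1, bbbcc, A#)
  read b, top A: go to q_0, push BA → (q_0, bbcc, BA#)
  ε-move, top B: go to q_1, push ε → (q_1, bbcc, A#)
  read b, top A: go to q_0, push BA → (q_0, bcc, BA#)
  ε-move, top B: go to q_1, push ε → (q_1, bcc, A#)
  read b, top A: go to q_0, push BA → (q_0, cc, BA#)
  ε-move, top B: go to q_1, push ε → (q_1, cc, A#)
No transition applies at (q_1, cc, A#); input not fully consumed.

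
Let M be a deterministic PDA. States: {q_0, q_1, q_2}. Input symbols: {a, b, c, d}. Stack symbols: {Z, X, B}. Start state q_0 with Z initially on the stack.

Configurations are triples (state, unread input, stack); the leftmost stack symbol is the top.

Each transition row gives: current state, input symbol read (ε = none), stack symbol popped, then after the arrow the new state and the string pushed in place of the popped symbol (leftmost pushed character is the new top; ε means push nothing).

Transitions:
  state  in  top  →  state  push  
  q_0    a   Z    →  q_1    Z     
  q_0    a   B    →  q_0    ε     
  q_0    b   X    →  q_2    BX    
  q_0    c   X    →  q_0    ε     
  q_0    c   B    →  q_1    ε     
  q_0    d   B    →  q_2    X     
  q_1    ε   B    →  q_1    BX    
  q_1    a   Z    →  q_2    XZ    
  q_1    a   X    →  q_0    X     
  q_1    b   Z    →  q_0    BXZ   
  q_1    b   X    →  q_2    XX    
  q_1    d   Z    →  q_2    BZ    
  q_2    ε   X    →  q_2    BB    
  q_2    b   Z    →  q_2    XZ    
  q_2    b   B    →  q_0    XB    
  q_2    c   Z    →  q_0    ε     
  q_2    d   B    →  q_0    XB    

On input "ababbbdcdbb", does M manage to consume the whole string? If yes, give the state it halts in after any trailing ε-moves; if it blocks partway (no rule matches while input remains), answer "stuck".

(q_0, ababbbdcdbb, Z) ⊢ (q_1, babbbdcdbb, Z) ⊢ (q_0, abbbdcdbb, BXZ) ⊢ (q_0, bbbdcdbb, XZ) ⊢ (q_2, bbdcdbb, BXZ) ⊢ (q_0, bdcdbb, XBXZ) ⊢ (q_2, dcdbb, BXBXZ) ⊢ (q_0, cdbb, XBXBXZ) ⊢ (q_0, dbb, BXBXZ) ⊢ (q_2, bb, XXBXZ) ⊢ (q_2, bb, BBXBXZ) ⊢ (q_0, b, XBBXBXZ) ⊢ (q_2, ε, BXBBXBXZ)
All input consumed; M is in state q_2.

q_2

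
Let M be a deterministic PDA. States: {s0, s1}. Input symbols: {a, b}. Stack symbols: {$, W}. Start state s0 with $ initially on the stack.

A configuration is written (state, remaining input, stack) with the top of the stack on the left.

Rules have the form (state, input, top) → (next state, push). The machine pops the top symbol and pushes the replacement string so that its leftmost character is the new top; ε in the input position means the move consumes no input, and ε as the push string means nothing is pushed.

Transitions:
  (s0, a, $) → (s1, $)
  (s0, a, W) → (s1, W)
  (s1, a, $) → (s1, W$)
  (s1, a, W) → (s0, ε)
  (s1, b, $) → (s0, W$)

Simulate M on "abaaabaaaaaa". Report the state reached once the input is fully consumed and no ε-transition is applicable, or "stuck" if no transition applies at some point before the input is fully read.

(s0, abaaabaaaaaa, $) ⊢ (s1, baaabaaaaaa, $) ⊢ (s0, aaabaaaaaa, W$) ⊢ (s1, aabaaaaaa, W$) ⊢ (s0, abaaaaaa, $) ⊢ (s1, baaaaaa, $) ⊢ (s0, aaaaaa, W$) ⊢ (s1, aaaaa, W$) ⊢ (s0, aaaa, $) ⊢ (s1, aaa, $) ⊢ (s1, aa, W$) ⊢ (s0, a, $) ⊢ (s1, ε, $)
All input consumed; M is in state s1.

s1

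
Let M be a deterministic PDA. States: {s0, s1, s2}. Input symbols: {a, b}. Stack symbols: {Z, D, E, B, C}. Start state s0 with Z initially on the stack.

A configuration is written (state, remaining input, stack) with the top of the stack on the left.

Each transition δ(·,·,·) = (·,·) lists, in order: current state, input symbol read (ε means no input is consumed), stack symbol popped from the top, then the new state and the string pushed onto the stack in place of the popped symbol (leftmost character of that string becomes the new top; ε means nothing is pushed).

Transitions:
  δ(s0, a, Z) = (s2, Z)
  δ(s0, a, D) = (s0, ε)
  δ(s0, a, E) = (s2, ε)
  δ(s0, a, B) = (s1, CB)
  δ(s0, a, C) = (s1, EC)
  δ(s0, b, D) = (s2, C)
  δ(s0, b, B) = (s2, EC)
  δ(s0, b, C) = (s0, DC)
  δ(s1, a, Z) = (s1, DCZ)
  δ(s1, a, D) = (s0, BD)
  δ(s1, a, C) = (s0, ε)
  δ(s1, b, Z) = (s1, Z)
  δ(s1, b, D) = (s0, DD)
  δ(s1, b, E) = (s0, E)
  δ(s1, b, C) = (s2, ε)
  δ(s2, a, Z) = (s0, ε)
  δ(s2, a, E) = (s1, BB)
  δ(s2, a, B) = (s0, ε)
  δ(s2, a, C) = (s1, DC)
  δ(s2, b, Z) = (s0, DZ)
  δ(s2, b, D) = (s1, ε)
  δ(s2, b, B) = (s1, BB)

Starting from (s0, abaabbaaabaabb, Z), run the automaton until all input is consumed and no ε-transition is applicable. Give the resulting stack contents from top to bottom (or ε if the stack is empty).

CCZ

(s0, abaabbaaabaabb, Z)
  read a, top Z: go to s2, push Z → (s2, baabbaaabaabb, Z)
  read b, top Z: go to s0, push DZ → (s0, aabbaaabaabb, DZ)
  read a, top D: go to s0, push ε → (s0, abbaaabaabb, Z)
  read a, top Z: go to s2, push Z → (s2, bbaaabaabb, Z)
  read b, top Z: go to s0, push DZ → (s0, baaabaabb, DZ)
  read b, top D: go to s2, push C → (s2, aaabaabb, CZ)
  read a, top C: go to s1, push DC → (s1, aabaabb, DCZ)
  read a, top D: go to s0, push BD → (s0, abaabb, BDCZ)
  read a, top B: go to s1, push CB → (s1, baabb, CBDCZ)
  read b, top C: go to s2, push ε → (s2, aabb, BDCZ)
  read a, top B: go to s0, push ε → (s0, abb, DCZ)
  read a, top D: go to s0, push ε → (s0, bb, CZ)
  read b, top C: go to s0, push DC → (s0, b, DCZ)
  read b, top D: go to s2, push C → (s2, ε, CCZ)
All input consumed in state s2 with stack CCZ.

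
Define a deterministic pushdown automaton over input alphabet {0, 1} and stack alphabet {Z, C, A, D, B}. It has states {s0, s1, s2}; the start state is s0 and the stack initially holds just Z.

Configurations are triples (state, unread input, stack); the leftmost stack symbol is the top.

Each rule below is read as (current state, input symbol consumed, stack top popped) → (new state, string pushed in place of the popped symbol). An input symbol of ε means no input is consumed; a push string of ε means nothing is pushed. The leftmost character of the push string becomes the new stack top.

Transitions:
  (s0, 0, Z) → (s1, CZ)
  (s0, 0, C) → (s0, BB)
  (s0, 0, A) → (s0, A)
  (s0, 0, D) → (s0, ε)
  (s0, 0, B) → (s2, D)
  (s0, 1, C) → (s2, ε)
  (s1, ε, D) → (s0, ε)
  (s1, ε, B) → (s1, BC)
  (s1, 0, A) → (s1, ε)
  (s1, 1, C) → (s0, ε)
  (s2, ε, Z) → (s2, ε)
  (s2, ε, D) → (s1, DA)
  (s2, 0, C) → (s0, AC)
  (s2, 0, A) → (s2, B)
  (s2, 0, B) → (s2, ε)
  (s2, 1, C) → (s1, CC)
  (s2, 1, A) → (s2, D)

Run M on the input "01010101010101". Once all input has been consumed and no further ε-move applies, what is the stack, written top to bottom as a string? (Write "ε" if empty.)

(s0, 01010101010101, Z) ⊢ (s1, 1010101010101, CZ) ⊢ (s0, 010101010101, Z) ⊢ (s1, 10101010101, CZ) ⊢ (s0, 0101010101, Z) ⊢ (s1, 101010101, CZ) ⊢ (s0, 01010101, Z) ⊢ (s1, 1010101, CZ) ⊢ (s0, 010101, Z) ⊢ (s1, 10101, CZ) ⊢ (s0, 0101, Z) ⊢ (s1, 101, CZ) ⊢ (s0, 01, Z) ⊢ (s1, 1, CZ) ⊢ (s0, ε, Z)
All input consumed in state s0 with stack Z.

Z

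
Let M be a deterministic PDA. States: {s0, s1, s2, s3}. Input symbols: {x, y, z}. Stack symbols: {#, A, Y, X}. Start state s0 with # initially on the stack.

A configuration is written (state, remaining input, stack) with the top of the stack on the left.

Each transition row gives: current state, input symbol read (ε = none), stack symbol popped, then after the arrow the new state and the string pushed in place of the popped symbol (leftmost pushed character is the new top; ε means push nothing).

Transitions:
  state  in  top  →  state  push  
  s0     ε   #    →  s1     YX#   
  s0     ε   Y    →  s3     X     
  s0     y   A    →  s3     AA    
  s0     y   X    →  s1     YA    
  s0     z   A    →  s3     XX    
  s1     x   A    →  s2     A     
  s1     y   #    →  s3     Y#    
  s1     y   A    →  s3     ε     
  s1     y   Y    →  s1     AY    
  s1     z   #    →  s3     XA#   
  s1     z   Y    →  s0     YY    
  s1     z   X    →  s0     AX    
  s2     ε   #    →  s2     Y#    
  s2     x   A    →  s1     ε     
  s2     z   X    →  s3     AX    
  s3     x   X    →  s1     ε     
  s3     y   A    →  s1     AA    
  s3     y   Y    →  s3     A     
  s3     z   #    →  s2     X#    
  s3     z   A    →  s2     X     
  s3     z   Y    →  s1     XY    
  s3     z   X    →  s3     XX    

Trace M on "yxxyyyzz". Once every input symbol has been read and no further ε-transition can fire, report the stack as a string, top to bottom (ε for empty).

(s0, yxxyyyzz, #)
  ε-move, top #: go to s1, push YX# → (s1, yxxyyyzz, YX#)
  read y, top Y: go to s1, push AY → (s1, xxyyyzz, AYX#)
  read x, top A: go to s2, push A → (s2, xyyyzz, AYX#)
  read x, top A: go to s1, push ε → (s1, yyyzz, YX#)
  read y, top Y: go to s1, push AY → (s1, yyzz, AYX#)
  read y, top A: go to s3, push ε → (s3, yzz, YX#)
  read y, top Y: go to s3, push A → (s3, zz, AX#)
  read z, top A: go to s2, push X → (s2, z, XX#)
  read z, top X: go to s3, push AX → (s3, ε, AXX#)
All input consumed in state s3 with stack AXX#.

AXX#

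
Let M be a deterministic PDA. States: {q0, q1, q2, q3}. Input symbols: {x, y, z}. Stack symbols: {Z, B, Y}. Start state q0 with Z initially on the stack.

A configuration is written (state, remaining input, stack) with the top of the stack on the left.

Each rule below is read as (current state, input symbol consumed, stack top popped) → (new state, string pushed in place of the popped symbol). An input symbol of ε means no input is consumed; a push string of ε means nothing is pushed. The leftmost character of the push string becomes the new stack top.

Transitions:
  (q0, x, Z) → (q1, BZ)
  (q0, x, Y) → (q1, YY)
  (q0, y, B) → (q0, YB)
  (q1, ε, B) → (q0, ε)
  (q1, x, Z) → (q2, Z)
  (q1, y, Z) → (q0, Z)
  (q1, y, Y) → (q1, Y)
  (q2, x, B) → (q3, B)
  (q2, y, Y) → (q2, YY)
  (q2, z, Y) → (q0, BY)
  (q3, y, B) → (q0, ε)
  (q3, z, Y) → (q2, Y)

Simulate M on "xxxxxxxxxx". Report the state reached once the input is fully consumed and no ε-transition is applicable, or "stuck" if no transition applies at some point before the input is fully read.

q0

(q0, xxxxxxxxxx, Z)
  read x, top Z: go to q1, push BZ → (q1, xxxxxxxxx, BZ)
  ε-move, top B: go to q0, push ε → (q0, xxxxxxxxx, Z)
  read x, top Z: go to q1, push BZ → (q1, xxxxxxxx, BZ)
  ε-move, top B: go to q0, push ε → (q0, xxxxxxxx, Z)
  read x, top Z: go to q1, push BZ → (q1, xxxxxxx, BZ)
  ε-move, top B: go to q0, push ε → (q0, xxxxxxx, Z)
  read x, top Z: go to q1, push BZ → (q1, xxxxxx, BZ)
  ε-move, top B: go to q0, push ε → (q0, xxxxxx, Z)
  read x, top Z: go to q1, push BZ → (q1, xxxxx, BZ)
  ε-move, top B: go to q0, push ε → (q0, xxxxx, Z)
  read x, top Z: go to q1, push BZ → (q1, xxxx, BZ)
  ε-move, top B: go to q0, push ε → (q0, xxxx, Z)
  read x, top Z: go to q1, push BZ → (q1, xxx, BZ)
  ε-move, top B: go to q0, push ε → (q0, xxx, Z)
  read x, top Z: go to q1, push BZ → (q1, xx, BZ)
  ε-move, top B: go to q0, push ε → (q0, xx, Z)
  read x, top Z: go to q1, push BZ → (q1, x, BZ)
  ε-move, top B: go to q0, push ε → (q0, x, Z)
  read x, top Z: go to q1, push BZ → (q1, ε, BZ)
  ε-move, top B: go to q0, push ε → (q0, ε, Z)
All input consumed; M is in state q0.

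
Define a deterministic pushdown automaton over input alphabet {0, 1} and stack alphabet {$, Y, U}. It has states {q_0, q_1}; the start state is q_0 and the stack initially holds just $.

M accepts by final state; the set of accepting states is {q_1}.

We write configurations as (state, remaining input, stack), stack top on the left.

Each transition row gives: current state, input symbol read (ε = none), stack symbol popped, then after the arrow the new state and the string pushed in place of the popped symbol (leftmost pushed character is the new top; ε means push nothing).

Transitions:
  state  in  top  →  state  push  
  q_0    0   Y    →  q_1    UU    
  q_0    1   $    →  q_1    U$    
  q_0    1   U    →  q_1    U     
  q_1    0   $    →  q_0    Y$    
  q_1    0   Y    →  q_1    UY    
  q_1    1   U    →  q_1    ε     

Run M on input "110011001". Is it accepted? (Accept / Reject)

Accept

(q_0, 110011001, $)
  read 1, top $: go to q_1, push U$ → (q_1, 10011001, U$)
  read 1, top U: go to q_1, push ε → (q_1, 0011001, $)
  read 0, top $: go to q_0, push Y$ → (q_0, 011001, Y$)
  read 0, top Y: go to q_1, push UU → (q_1, 11001, UU$)
  read 1, top U: go to q_1, push ε → (q_1, 1001, U$)
  read 1, top U: go to q_1, push ε → (q_1, 001, $)
  read 0, top $: go to q_0, push Y$ → (q_0, 01, Y$)
  read 0, top Y: go to q_1, push UU → (q_1, 1, UU$)
  read 1, top U: go to q_1, push ε → (q_1, ε, U$)
All input consumed; state q_1 ∈ F.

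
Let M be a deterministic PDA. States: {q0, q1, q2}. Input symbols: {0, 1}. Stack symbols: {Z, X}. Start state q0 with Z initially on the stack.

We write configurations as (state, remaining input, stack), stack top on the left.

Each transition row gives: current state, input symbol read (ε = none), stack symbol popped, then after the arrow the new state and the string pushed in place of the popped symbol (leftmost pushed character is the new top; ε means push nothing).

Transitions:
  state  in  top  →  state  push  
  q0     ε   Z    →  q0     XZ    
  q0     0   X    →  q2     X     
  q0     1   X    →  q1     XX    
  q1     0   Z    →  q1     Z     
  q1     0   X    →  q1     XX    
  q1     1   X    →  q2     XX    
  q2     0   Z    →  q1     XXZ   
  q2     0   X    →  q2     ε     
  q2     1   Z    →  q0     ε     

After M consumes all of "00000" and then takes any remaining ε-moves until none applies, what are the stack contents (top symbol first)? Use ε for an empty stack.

(q0, 00000, Z)
  ε-move, top Z: go to q0, push XZ → (q0, 00000, XZ)
  read 0, top X: go to q2, push X → (q2, 0000, XZ)
  read 0, top X: go to q2, push ε → (q2, 000, Z)
  read 0, top Z: go to q1, push XXZ → (q1, 00, XXZ)
  read 0, top X: go to q1, push XX → (q1, 0, XXXZ)
  read 0, top X: go to q1, push XX → (q1, ε, XXXXZ)
All input consumed in state q1 with stack XXXXZ.

XXXXZ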